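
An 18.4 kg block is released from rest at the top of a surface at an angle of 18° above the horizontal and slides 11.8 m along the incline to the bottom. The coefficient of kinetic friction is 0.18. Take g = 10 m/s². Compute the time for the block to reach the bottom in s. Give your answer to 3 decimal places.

4.138 s

The weight component along the incline is mg sin 18° = 56.859 N and the normal force is N = mg cos 18° = 174.994 N.
Friction up the slope is f = μN = 0.18 × 174.994 = 31.499 N, so the net downslope force is 56.859 − 31.499 = 25.360 N and a = 25.360 / 18.4 = 1.3783 m/s².
Starting from rest, L = ½at², so t = √(2L/a) = √(2 × 11.8 / 1.3783) = 4.1379 s.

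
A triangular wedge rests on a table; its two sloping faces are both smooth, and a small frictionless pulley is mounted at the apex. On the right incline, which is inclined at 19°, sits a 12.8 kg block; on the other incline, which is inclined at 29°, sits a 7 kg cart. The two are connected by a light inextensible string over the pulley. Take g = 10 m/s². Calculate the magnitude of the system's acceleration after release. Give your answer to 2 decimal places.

Resolve each weight along its own incline: the 12.8 kg mass has component 12.8 × 10 × sin 19° = 41.673 N down its slope, and the 7 kg mass has 7 × 10 × sin 29° = 33.937 N down its slope.
The 12.8 kg side's 41.673 N exceeds the other side's 33.937 N, so that mass slides down and the 7 kg mass slides up. Taking that direction as positive, Newton's second law for the whole system gives 41.673 − 33.937 = (12.8 + 7) a, so a = 7.736 / 19.8 = 0.3907 m/s².

0.39 m/s²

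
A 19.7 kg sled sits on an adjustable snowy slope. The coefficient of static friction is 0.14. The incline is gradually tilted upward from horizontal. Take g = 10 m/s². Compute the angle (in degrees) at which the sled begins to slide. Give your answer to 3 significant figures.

7.97°

At the threshold of sliding, static friction is at its maximum μ_s N and exactly balances the weight component along the incline: mg sin θ = μ_s mg cos θ.
Hence tan θ = μ_s = 0.14, so θ = arctan(0.14) = 7.9696°.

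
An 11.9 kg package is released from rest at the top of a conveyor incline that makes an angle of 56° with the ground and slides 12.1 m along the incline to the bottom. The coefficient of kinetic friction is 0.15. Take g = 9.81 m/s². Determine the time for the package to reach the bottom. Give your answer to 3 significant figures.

The weight component along the incline is mg sin 56° = 96.781 N and the normal force is N = mg cos 56° = 65.280 N.
Friction up the slope is f = μN = 0.15 × 65.280 = 9.792 N, so the net downslope force is 96.781 − 9.792 = 86.989 N and a = 86.989 / 11.9 = 7.3100 m/s².
Starting from rest, L = ½at², so t = √(2L/a) = √(2 × 12.1 / 7.3100) = 1.8195 s.

1.82 s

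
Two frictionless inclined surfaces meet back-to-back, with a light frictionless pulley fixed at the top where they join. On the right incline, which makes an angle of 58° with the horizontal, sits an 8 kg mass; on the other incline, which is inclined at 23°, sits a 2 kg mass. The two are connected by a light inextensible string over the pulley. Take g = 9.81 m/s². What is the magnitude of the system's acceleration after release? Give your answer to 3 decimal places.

5.889 m/s²

Resolve each weight along its own incline: the 8 kg mass has component 8 × 9.81 × sin 58° = 66.555 N down its slope, and the 2 kg mass has 2 × 9.81 × sin 23° = 7.666 N down its slope.
The 8 kg side's 66.555 N exceeds the other side's 7.666 N, so that mass slides down and the 2 kg mass slides up. Taking that direction as positive, Newton's second law for the whole system gives 66.555 − 7.666 = (8 + 2) a, so a = 58.889 / 10 = 5.8889 m/s².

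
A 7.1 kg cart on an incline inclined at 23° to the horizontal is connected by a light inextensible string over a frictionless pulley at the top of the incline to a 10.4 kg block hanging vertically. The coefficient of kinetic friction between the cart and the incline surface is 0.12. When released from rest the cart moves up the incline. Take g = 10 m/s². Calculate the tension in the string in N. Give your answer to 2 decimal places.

For the cart on the incline: the weight component along the slope is m₁g sin 23° = 7.1 × 10 × 0.3907 = 27.740 N and the normal force is N = m₁g cos 23° = 65.356 N.
Kinetic friction opposes the cart's motion up the incline: f = μN = 0.12 × 65.356 = 7.843 N acting down the slope.
Newton's second law for the cart (up-slope positive): T − 27.740 − 7.843 = 7.1 a. For the hanging block (downward positive): 10.4 × 10 − T = 10.4 a.
Adding the two equations eliminates T: 68.417 = 17.5 a, so a = 3.9095 m/s².
Then from the hanging block's equation, T = 10.4 × (10 − 3.9095) = 63.341 N.

63.34 N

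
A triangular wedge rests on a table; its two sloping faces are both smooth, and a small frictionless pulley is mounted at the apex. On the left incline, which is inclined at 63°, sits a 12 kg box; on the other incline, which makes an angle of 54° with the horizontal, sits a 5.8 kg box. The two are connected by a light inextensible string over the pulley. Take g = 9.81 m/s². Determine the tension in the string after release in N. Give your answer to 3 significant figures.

65.2 N

Resolve each weight along its own incline: the 12 kg mass has component 12 × 9.81 × sin 63° = 104.889 N down its slope, and the 5.8 kg mass has 5.8 × 9.81 × sin 54° = 46.031 N down its slope.
The 12 kg side's 104.889 N exceeds the other side's 46.031 N, so that mass slides down and the 5.8 kg mass slides up. Taking that direction as positive, Newton's second law for the whole system gives 104.889 − 46.031 = (12 + 5.8) a, so a = 58.858 / 17.8 = 3.3066 m/s².
For the 5.8 kg mass (up-slope positive): T − 46.031 = 5.8 × 3.3066, so T = 65.209 N.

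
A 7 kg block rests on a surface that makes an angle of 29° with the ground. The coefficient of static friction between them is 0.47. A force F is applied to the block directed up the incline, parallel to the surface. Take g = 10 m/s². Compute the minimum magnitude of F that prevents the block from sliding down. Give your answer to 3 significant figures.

5.16 N

The normal force is N = mg cos 29° = 61.223 N. With F at its minimum the block is on the verge of sliding down, so static friction is at its maximum μ_s N = 0.47 × 61.223 = 28.775 N and acts up the slope.
Equilibrium along the incline: F + μ_s N = mg sin 29°, so F = 33.937 − 28.775 = 5.162 N.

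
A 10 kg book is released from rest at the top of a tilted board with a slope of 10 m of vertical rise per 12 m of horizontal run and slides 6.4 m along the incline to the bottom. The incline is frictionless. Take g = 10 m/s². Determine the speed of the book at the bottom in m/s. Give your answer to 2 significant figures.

The weight component along the incline is mg sin 39.81° = 64.018 N and the normal force is N = mg cos 39.81° = 76.822 N.
With no friction, a = g sin 39.81° = 6.4018 m/s².
Starting from rest over a distance of 6.4 m, v² = 2aL = 2 × 6.4018 × 6.4 = 81.9430, so v = 9.0522 m/s.

9.1 m/s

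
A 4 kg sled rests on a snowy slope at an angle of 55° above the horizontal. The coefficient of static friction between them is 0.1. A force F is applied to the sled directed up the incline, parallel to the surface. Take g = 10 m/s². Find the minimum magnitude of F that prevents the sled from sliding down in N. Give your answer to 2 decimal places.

The normal force is N = mg cos 55° = 22.943 N. With F at its minimum the sled is on the verge of sliding down, so static friction is at its maximum μ_s N = 0.1 × 22.943 = 2.294 N and acts up the slope.
Equilibrium along the incline: F + μ_s N = mg sin 55°, so F = 32.766 − 2.294 = 30.472 N.

30.47 N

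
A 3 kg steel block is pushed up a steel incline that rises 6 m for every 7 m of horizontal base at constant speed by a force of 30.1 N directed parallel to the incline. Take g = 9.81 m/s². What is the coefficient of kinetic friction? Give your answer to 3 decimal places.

0.490

At constant speed ΣF = 0 along the incline. The applied 30.1 N acts up the slope; the weight component mg sin 40.60° = 19.153 N and kinetic friction μN both act down the slope.
So 30.1 = 19.153 + μ × 22.345, giving μ = (30.1 − 19.153) / 22.345 = 0.4899.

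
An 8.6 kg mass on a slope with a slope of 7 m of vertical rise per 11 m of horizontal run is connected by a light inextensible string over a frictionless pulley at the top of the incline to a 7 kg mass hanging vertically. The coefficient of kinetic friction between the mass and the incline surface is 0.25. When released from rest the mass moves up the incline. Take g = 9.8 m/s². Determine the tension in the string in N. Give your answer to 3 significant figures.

For the mass on the incline: the weight component along the slope is m₁g sin 32.47° = 8.6 × 9.8 × 0.5369 = 45.250 N and the normal force is N = m₁g cos 32.47° = 71.104 N.
Kinetic friction opposes the mass's motion up the incline: f = μN = 0.25 × 71.104 = 17.776 N acting down the slope.
Newton's second law for the mass (up-slope positive): T − 45.250 − 17.776 = 8.6 a. For the hanging mass (downward positive): 7 × 9.8 − T = 7 a.
Adding the two equations eliminates T: 5.574 = 15.6 a, so a = 0.3573 m/s².
Then from the hanging mass's equation, T = 7 × (9.8 − 0.3573) = 66.099 N.

66.1 N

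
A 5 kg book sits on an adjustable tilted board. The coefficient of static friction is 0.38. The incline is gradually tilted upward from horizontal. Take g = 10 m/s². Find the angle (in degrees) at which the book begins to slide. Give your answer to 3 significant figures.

20.8°

At the threshold of sliding, static friction is at its maximum μ_s N and exactly balances the weight component along the incline: mg sin θ = μ_s mg cos θ.
Hence tan θ = μ_s = 0.38, so θ = arctan(0.38) = 20.8068°.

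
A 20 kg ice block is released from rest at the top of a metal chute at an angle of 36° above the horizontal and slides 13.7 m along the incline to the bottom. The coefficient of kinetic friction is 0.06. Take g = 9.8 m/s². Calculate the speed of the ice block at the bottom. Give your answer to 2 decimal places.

12.03 m/s

The weight component along the incline is mg sin 36° = 115.206 N and the normal force is N = mg cos 36° = 158.567 N.
Friction up the slope is f = μN = 0.06 × 158.567 = 9.514 N, so the net downslope force is 115.206 − 9.514 = 105.692 N and a = 105.692 / 20 = 5.2846 m/s².
Starting from rest over a distance of 13.7 m, v² = 2aL = 2 × 5.2846 × 13.7 = 144.7980, so v = 12.0332 m/s.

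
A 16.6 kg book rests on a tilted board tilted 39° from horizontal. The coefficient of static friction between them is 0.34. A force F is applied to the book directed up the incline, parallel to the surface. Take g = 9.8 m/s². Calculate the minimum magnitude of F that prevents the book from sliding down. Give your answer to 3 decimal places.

59.393 N

The normal force is N = mg cos 39° = 126.426 N. With F at its minimum the book is on the verge of sliding down, so static friction is at its maximum μ_s N = 0.34 × 126.426 = 42.985 N and acts up the slope.
Equilibrium along the incline: F + μ_s N = mg sin 39°, so F = 102.378 − 42.985 = 59.393 N.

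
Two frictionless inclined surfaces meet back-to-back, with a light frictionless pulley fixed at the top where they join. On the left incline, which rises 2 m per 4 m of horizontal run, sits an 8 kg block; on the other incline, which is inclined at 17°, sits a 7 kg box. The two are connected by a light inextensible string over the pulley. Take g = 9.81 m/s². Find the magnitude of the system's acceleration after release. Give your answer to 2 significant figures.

1.0 m/s²

Resolve each weight along its own incline: the 8 kg mass has component 8 × 9.81 × sin 26.57° = 35.097 N down its slope, and the 7 kg mass has 7 × 9.81 × sin 17° = 20.077 N down its slope.
The 8 kg side's 35.097 N exceeds the other side's 20.077 N, so that mass slides down and the 7 kg mass slides up. Taking that direction as positive, Newton's second law for the whole system gives 35.097 − 20.077 = (8 + 7) a, so a = 15.020 / 15 = 1.0013 m/s².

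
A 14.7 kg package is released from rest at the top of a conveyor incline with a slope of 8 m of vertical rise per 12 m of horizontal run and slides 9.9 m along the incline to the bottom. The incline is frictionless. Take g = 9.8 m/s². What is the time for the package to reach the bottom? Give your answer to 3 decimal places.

The weight component along the incline is mg sin 33.69° = 79.910 N and the normal force is N = mg cos 33.69° = 119.865 N.
With no friction, a = g sin 33.69° = 5.4361 m/s².
Starting from rest, L = ½at², so t = √(2L/a) = √(2 × 9.9 / 5.4361) = 1.9085 s.

1.908 s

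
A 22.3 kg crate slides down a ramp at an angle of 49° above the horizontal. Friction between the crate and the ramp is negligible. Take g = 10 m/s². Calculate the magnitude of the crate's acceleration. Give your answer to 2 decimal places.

7.55 m/s²

Resolving the weight along the incline: the component pulling the crate down the slope is mg sin 49° = 22.3 × 10 × 0.7547 = 168.298 N, and the normal force is N = mg cos 49° = 22.3 × 10 × 0.6561 = 146.310 N.
With no friction the net force along the incline is 168.298 N, so a = g sin 49° = 168.298 / 22.3 = 7.5470 m/s².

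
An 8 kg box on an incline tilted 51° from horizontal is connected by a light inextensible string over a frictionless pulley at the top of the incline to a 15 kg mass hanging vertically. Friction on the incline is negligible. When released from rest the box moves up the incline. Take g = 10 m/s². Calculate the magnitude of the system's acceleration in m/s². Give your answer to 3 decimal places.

For the box on the incline: the weight component along the slope is m₁g sin 51° = 8 × 10 × 0.7771 = 62.168 N and the normal force is N = m₁g cos 51° = 50.346 N.
Newton's second law for the box (up-slope positive): T − 62.168 = 8 a. For the hanging mass (downward positive): 15 × 10 − T = 15 a.
Adding the two equations eliminates T: 87.832 = 23 a, so a = 3.8188 m/s².

3.819 m/s²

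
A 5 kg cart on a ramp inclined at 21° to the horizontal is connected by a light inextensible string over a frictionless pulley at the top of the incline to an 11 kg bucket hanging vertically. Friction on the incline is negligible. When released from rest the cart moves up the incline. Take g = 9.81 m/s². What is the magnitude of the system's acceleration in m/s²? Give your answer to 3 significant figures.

5.65 m/s²

For the cart on the incline: the weight component along the slope is m₁g sin 21° = 5 × 9.81 × 0.3584 = 17.580 N and the normal force is N = m₁g cos 21° = 45.792 N.
Newton's second law for the cart (up-slope positive): T − 17.580 = 5 a. For the hanging bucket (downward positive): 11 × 9.81 − T = 11 a.
Adding the two equations eliminates T: 90.330 = 16 a, so a = 5.6456 m/s².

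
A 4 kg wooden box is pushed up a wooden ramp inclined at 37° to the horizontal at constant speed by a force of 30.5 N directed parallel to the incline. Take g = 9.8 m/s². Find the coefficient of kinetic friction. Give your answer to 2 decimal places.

0.22

At constant speed ΣF = 0 along the incline. The applied 30.5 N acts up the slope; the weight component mg sin 37° = 23.591 N and kinetic friction μN both act down the slope.
So 30.5 = 23.591 + μ × 31.307, giving μ = (30.5 − 23.591) / 31.307 = 0.2207.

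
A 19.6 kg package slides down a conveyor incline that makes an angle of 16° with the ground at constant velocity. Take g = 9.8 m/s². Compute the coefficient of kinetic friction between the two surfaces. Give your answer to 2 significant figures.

0.29

At constant velocity the net force along the incline is zero: mg sin 16° = μ mg cos 16°.
So μ = tan 16° = 0.2756 / 0.9613 = 0.2867.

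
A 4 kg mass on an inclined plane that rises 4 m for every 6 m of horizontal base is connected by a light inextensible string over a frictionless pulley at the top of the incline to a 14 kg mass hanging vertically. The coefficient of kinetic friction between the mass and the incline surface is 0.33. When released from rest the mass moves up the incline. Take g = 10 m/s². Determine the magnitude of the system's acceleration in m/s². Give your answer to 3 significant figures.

For the mass on the incline: the weight component along the slope is m₁g sin 33.69° = 4 × 10 × 0.5547 = 22.188 N and the normal force is N = m₁g cos 33.69° = 33.282 N.
Kinetic friction opposes the mass's motion up the incline: f = μN = 0.33 × 33.282 = 10.983 N acting down the slope.
Newton's second law for the mass (up-slope positive): T − 22.188 − 10.983 = 4 a. For the hanging mass (downward positive): 14 × 10 − T = 14 a.
Adding the two equations eliminates T: 106.829 = 18 a, so a = 5.9349 m/s².

5.93 m/s²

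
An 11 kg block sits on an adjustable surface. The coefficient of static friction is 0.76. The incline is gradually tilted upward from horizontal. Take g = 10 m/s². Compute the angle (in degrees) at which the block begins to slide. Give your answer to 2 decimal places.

At the threshold of sliding, static friction is at its maximum μ_s N and exactly balances the weight component along the incline: mg sin θ = μ_s mg cos θ.
Hence tan θ = μ_s = 0.76, so θ = arctan(0.76) = 37.2348°.

37.23°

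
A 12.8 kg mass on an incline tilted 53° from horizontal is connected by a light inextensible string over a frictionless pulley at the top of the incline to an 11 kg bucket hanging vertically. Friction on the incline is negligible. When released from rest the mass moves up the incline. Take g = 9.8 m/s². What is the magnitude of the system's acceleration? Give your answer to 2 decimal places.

0.32 m/s²

For the mass on the incline: the weight component along the slope is m₁g sin 53° = 12.8 × 9.8 × 0.7986 = 100.176 N and the normal force is N = m₁g cos 53° = 75.492 N.
Newton's second law for the mass (up-slope positive): T − 100.176 = 12.8 a. For the hanging bucket (downward positive): 11 × 9.8 − T = 11 a.
Adding the two equations eliminates T: 7.624 = 23.8 a, so a = 0.3203 m/s².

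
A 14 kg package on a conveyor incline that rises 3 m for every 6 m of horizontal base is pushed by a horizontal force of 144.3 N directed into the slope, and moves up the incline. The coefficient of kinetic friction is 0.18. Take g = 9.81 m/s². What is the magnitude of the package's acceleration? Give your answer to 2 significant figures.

The horizontal push has components F cos 26.57° = 144.3 × 0.8944 = 129.062 N up the incline and F sin 26.57° = 144.3 × 0.4472 = 64.531 N pressing into the surface.
The normal force is therefore N = mg cos 26.57° + F sin 26.57° = 122.837 + 64.531 = 187.368 N, and kinetic friction down the slope is μN = 0.18 × 187.368 = 33.726 N.
Along the incline: F cos 26.57° − mg sin 26.57° − μN = ma, so 129.062 − 61.418 − 33.726 = 14 a, giving a = 2.4227 m/s².

2.4 m/s²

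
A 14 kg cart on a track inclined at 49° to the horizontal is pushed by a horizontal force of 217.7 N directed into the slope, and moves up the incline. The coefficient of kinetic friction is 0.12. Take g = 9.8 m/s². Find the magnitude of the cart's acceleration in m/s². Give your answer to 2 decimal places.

0.63 m/s²

The horizontal push has components F cos 49° = 217.7 × 0.6561 = 142.833 N up the incline and F sin 49° = 217.7 × 0.7547 = 164.298 N pressing into the surface.
The normal force is therefore N = mg cos 49° + F sin 49° = 90.017 + 164.298 = 254.315 N, and kinetic friction down the slope is μN = 0.12 × 254.315 = 30.518 N.
Along the incline: F cos 49° − mg sin 49° − μN = ma, so 142.833 − 103.545 − 30.518 = 14 a, giving a = 0.6264 m/s².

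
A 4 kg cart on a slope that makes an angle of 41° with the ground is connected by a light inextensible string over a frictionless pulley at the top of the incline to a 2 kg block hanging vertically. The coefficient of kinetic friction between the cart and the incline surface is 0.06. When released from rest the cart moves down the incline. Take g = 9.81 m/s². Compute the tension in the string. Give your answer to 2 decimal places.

For the cart on the incline: the weight component along the slope is m₁g sin 41° = 4 × 9.81 × 0.6561 = 25.745 N and the normal force is N = m₁g cos 41° = 29.615 N.
Kinetic friction opposes the cart's motion down the incline: f = μN = 0.06 × 29.615 = 1.777 N acting up the slope.
Newton's second law for the cart (down-slope positive): 25.745 − 1.777 − T = 4 a. For the hanging block (upward positive): T − 2 × 9.81 = 2 a.
Adding the two equations eliminates T: 4.348 = 6 a, so a = 0.7247 m/s².
Then from the hanging block's equation, T = 2 × (9.81 + 0.7247) = 21.069 N.

21.07 N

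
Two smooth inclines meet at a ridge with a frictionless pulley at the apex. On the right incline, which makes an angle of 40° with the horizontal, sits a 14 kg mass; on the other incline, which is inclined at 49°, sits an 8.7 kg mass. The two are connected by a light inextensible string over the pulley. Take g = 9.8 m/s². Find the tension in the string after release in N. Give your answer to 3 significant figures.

Resolve each weight along its own incline: the 14 kg mass has component 14 × 9.8 × sin 40° = 88.190 N down its slope, and the 8.7 kg mass has 8.7 × 9.8 × sin 49° = 64.347 N down its slope.
The 14 kg side's 88.190 N exceeds the other side's 64.347 N, so that mass slides down and the 8.7 kg mass slides up. Taking that direction as positive, Newton's second law for the whole system gives 88.190 − 64.347 = (14 + 8.7) a, so a = 23.843 / 22.7 = 1.0504 m/s².
For the 8.7 kg mass (up-slope positive): T − 64.347 = 8.7 × 1.0504, so T = 73.485 N.

73.5 N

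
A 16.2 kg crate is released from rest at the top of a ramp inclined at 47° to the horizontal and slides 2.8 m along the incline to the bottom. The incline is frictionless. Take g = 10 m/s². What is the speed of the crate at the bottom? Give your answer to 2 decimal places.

The weight component along the incline is mg sin 47° = 118.479 N and the normal force is N = mg cos 47° = 110.484 N.
With no friction, a = g sin 47° = 7.3135 m/s².
Starting from rest over a distance of 2.8 m, v² = 2aL = 2 × 7.3135 × 2.8 = 40.9556, so v = 6.3997 m/s.

6.40 m/s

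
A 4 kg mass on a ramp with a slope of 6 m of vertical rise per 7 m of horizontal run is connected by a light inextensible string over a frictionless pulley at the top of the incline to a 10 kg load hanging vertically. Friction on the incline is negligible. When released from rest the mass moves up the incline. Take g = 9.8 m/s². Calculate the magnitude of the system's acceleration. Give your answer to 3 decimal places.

5.178 m/s²

For the mass on the incline: the weight component along the slope is m₁g sin 40.60° = 4 × 9.8 × 0.6508 = 25.511 N and the normal force is N = m₁g cos 40.60° = 29.763 N.
Newton's second law for the mass (up-slope positive): T − 25.511 = 4 a. For the hanging load (downward positive): 10 × 9.8 − T = 10 a.
Adding the two equations eliminates T: 72.489 = 14 a, so a = 5.1778 m/s².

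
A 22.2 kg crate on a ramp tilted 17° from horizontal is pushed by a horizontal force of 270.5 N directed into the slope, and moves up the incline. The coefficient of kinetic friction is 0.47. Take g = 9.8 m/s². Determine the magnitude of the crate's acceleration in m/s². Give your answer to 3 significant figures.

2.71 m/s²

The horizontal push has components F cos 17° = 270.5 × 0.9563 = 258.679 N up the incline and F sin 17° = 270.5 × 0.2924 = 79.094 N pressing into the surface.
The normal force is therefore N = mg cos 17° + F sin 17° = 208.053 + 79.094 = 287.147 N, and kinetic friction down the slope is μN = 0.47 × 287.147 = 134.959 N.
Along the incline: F cos 17° − mg sin 17° − μN = ma, so 258.679 − 63.615 − 134.959 = 22.2 a, giving a = 2.7074 m/s².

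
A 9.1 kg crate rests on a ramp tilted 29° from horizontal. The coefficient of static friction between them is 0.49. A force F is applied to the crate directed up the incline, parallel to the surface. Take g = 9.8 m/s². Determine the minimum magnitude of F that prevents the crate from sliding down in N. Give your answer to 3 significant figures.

The normal force is N = mg cos 29° = 77.999 N. With F at its minimum the crate is on the verge of sliding down, so static friction is at its maximum μ_s N = 0.49 × 77.999 = 38.220 N and acts up the slope.
Equilibrium along the incline: F + μ_s N = mg sin 29°, so F = 43.235 − 38.220 = 5.015 N.

5.02 N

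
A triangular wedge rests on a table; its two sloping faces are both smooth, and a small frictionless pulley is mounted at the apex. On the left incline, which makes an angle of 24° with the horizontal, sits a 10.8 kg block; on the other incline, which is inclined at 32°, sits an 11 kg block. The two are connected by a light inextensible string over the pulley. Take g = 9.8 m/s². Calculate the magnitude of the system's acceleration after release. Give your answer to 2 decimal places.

0.65 m/s²

Resolve each weight along its own incline: the 10.8 kg mass has component 10.8 × 9.8 × sin 24° = 43.049 N down its slope, and the 11 kg mass has 11 × 9.8 × sin 32° = 57.125 N down its slope.
The 11 kg side's 57.125 N exceeds the other side's 43.049 N, so that mass slides down and the 10.8 kg mass slides up. Taking that direction as positive, Newton's second law for the whole system gives 57.125 − 43.049 = (10.8 + 11) a, so a = 14.076 / 21.8 = 0.6457 m/s².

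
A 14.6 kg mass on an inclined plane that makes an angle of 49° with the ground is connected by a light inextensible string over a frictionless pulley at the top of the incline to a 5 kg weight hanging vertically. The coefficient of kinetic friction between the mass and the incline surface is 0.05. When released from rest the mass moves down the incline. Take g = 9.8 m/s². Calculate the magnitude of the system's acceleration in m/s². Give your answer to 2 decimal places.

2.77 m/s²

For the mass on the incline: the weight component along the slope is m₁g sin 49° = 14.6 × 9.8 × 0.7547 = 107.982 N and the normal force is N = m₁g cos 49° = 93.869 N.
Kinetic friction opposes the mass's motion down the incline: f = μN = 0.05 × 93.869 = 4.693 N acting up the slope.
Newton's second law for the mass (down-slope positive): 107.982 − 4.693 − T = 14.6 a. For the hanging weight (upward positive): T − 5 × 9.8 = 5 a.
Adding the two equations eliminates T: 54.289 = 19.6 a, so a = 2.7698 m/s².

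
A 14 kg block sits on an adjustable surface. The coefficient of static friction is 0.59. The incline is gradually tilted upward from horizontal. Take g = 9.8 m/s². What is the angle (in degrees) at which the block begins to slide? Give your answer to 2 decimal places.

At the threshold of sliding, static friction is at its maximum μ_s N and exactly balances the weight component along the incline: mg sin θ = μ_s mg cos θ.
Hence tan θ = μ_s = 0.59, so θ = arctan(0.59) = 30.5406°.

30.54°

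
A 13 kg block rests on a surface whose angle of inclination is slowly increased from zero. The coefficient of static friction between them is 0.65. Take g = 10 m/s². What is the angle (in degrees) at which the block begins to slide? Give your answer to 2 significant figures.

33°

At the threshold of sliding, static friction is at its maximum μ_s N and exactly balances the weight component along the incline: mg sin θ = μ_s mg cos θ.
Hence tan θ = μ_s = 0.65, so θ = arctan(0.65) = 33.0239°.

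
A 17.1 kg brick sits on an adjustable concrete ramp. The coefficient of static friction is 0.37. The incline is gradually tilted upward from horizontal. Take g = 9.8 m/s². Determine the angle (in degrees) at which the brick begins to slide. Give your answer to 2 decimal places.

At the threshold of sliding, static friction is at its maximum μ_s N and exactly balances the weight component along the incline: mg sin θ = μ_s mg cos θ.
Hence tan θ = μ_s = 0.37, so θ = arctan(0.37) = 20.3045°.

20.30°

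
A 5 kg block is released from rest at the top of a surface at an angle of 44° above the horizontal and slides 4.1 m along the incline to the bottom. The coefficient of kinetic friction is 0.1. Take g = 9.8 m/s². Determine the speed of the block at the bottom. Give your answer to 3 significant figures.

7.07 m/s

The weight component along the incline is mg sin 44° = 34.038 N and the normal force is N = mg cos 44° = 35.248 N.
Friction up the slope is f = μN = 0.1 × 35.248 = 3.525 N, so the net downslope force is 34.038 − 3.525 = 30.513 N and a = 30.513 / 5 = 6.1026 m/s².
Starting from rest over a distance of 4.1 m, v² = 2aL = 2 × 6.1026 × 4.1 = 50.0413, so v = 7.0740 m/s.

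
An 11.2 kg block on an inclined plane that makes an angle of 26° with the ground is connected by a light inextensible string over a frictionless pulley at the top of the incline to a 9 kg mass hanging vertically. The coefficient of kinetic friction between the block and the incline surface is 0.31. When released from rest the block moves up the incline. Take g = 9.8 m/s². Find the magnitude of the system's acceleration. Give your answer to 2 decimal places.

0.47 m/s²

For the block on the incline: the weight component along the slope is m₁g sin 26° = 11.2 × 9.8 × 0.4384 = 48.119 N and the normal force is N = m₁g cos 26° = 98.652 N.
Kinetic friction opposes the block's motion up the incline: f = μN = 0.31 × 98.652 = 30.582 N acting down the slope.
Newton's second law for the block (up-slope positive): T − 48.119 − 30.582 = 11.2 a. For the hanging mass (downward positive): 9 × 9.8 − T = 9 a.
Adding the two equations eliminates T: 9.499 = 20.2 a, so a = 0.4702 m/s².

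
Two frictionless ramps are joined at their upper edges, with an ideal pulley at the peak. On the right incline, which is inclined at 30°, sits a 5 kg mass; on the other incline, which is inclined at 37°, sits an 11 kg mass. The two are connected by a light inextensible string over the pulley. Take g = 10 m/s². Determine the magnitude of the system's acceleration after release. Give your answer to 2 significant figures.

Resolve each weight along its own incline: the 5 kg mass has component 5 × 10 × sin 30° = 25.000 N down its slope, and the 11 kg mass has 11 × 10 × sin 37° = 66.200 N down its slope.
The 11 kg side's 66.200 N exceeds the other side's 25.000 N, so that mass slides down and the 5 kg mass slides up. Taking that direction as positive, Newton's second law for the whole system gives 66.200 − 25.000 = (5 + 11) a, so a = 41.200 / 16 = 2.5750 m/s².

2.6 m/s²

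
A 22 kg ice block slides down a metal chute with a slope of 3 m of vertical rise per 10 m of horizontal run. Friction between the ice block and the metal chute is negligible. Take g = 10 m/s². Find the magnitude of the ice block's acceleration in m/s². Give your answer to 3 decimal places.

Resolving the weight along the incline: the component pulling the ice block down the slope is mg sin 16.70° = 22 × 10 × 0.2873 = 63.206 N, and the normal force is N = mg cos 16.70° = 22 × 10 × 0.9578 = 210.716 N.
With no friction the net force along the incline is 63.206 N, so a = g sin 16.70° = 63.206 / 22 = 2.8730 m/s².

2.873 m/s²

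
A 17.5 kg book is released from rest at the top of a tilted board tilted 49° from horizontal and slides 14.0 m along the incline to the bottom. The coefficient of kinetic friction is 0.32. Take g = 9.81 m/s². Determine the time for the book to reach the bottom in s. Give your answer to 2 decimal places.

The weight component along the incline is mg sin 49° = 129.565 N and the normal force is N = mg cos 49° = 112.629 N.
Friction up the slope is f = μN = 0.32 × 112.629 = 36.041 N, so the net downslope force is 129.565 − 36.041 = 93.524 N and a = 93.524 / 17.5 = 5.3442 m/s².
Starting from rest, L = ½at², so t = √(2L/a) = √(2 × 14.0 / 5.3442) = 2.2890 s.

2.29 s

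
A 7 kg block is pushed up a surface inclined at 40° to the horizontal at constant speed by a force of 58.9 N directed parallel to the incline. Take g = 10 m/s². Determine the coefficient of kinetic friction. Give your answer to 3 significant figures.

0.259

At constant speed ΣF = 0 along the incline. The applied 58.9 N acts up the slope; the weight component mg sin 40° = 44.995 N and kinetic friction μN both act down the slope.
So 58.9 = 44.995 + μ × 53.623, giving μ = (58.9 − 44.995) / 53.623 = 0.2593.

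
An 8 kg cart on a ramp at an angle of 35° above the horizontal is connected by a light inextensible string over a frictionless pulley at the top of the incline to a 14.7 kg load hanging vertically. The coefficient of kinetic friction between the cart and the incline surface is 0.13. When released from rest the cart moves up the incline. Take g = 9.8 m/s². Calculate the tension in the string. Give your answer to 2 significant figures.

For the cart on the incline: the weight component along the slope is m₁g sin 35° = 8 × 9.8 × 0.5736 = 44.970 N and the normal force is N = m₁g cos 35° = 64.222 N.
Kinetic friction opposes the cart's motion up the incline: f = μN = 0.13 × 64.222 = 8.349 N acting down the slope.
Newton's second law for the cart (up-slope positive): T − 44.970 − 8.349 = 8 a. For the hanging load (downward positive): 14.7 × 9.8 − T = 14.7 a.
Adding the two equations eliminates T: 90.741 = 22.7 a, so a = 3.9974 m/s².
Then from the hanging load's equation, T = 14.7 × (9.8 − 3.9974) = 85.298 N.

85 N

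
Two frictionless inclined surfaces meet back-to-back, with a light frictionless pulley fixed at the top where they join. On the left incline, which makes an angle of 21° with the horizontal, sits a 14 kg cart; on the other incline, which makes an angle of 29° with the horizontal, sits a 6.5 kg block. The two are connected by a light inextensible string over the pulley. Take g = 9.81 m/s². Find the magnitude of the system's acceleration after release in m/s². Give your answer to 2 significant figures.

Resolve each weight along its own incline: the 14 kg mass has component 14 × 9.81 × sin 21° = 49.218 N down its slope, and the 6.5 kg mass has 6.5 × 9.81 × sin 29° = 30.914 N down its slope.
The 14 kg side's 49.218 N exceeds the other side's 30.914 N, so that mass slides down and the 6.5 kg mass slides up. Taking that direction as positive, Newton's second law for the whole system gives 49.218 − 30.914 = (14 + 6.5) a, so a = 18.304 / 20.5 = 0.8929 m/s².

0.89 m/s²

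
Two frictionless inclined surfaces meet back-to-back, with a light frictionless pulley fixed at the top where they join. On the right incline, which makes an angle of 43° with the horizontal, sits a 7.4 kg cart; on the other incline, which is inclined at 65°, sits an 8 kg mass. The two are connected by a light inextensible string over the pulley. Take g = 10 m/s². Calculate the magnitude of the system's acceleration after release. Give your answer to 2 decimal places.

1.43 m/s²

Resolve each weight along its own incline: the 7.4 kg mass has component 7.4 × 10 × sin 43° = 50.468 N down its slope, and the 8 kg mass has 8 × 10 × sin 65° = 72.505 N down its slope.
The 8 kg side's 72.505 N exceeds the other side's 50.468 N, so that mass slides down and the 7.4 kg mass slides up. Taking that direction as positive, Newton's second law for the whole system gives 72.505 − 50.468 = (7.4 + 8) a, so a = 22.037 / 15.4 = 1.4310 m/s².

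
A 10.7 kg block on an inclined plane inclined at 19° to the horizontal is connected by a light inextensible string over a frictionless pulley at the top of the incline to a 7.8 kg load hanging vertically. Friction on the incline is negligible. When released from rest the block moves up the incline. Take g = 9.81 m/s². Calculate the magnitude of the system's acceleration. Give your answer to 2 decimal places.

For the block on the incline: the weight component along the slope is m₁g sin 19° = 10.7 × 9.81 × 0.3256 = 34.177 N and the normal force is N = m₁g cos 19° = 99.248 N.
Newton's second law for the block (up-slope positive): T − 34.177 = 10.7 a. For the hanging load (downward positive): 7.8 × 9.81 − T = 7.8 a.
Adding the two equations eliminates T: 42.341 = 18.5 a, so a = 2.2887 m/s².

2.29 m/s²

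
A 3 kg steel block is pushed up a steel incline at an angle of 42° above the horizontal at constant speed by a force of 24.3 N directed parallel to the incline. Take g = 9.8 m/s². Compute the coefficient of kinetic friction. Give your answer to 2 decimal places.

0.21

At constant speed ΣF = 0 along the incline. The applied 24.3 N acts up the slope; the weight component mg sin 42° = 19.672 N and kinetic friction μN both act down the slope.
So 24.3 = 19.672 + μ × 21.848, giving μ = (24.3 − 19.672) / 21.848 = 0.2118.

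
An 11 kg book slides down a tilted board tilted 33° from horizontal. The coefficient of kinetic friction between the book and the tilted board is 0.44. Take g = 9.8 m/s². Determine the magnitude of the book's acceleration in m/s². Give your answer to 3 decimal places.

1.721 m/s²

Resolving the weight along the incline: the component pulling the book down the slope is mg sin 33° = 11 × 9.8 × 0.5446 = 58.708 N, and the normal force is N = mg cos 33° = 11 × 9.8 × 0.8387 = 90.412 N.
Kinetic friction acts up the slope with magnitude f = μN = 0.44 × 90.412 = 39.781 N.
Net force along the incline is 58.708 − 39.781 = 18.927 N, so a = 18.927 / 11 = 1.7206 m/s².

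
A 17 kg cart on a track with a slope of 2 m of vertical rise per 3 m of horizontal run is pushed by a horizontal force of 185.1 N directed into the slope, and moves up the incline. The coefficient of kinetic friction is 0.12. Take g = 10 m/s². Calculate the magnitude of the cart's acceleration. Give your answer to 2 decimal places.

1.79 m/s²

The horizontal push has components F cos 33.69° = 185.1 × 0.8321 = 154.022 N up the incline and F sin 33.69° = 185.1 × 0.5547 = 102.675 N pressing into the surface.
The normal force is therefore N = mg cos 33.69° + F sin 33.69° = 141.457 + 102.675 = 244.132 N, and kinetic friction down the slope is μN = 0.12 × 244.132 = 29.296 N.
Along the incline: F cos 33.69° − mg sin 33.69° − μN = ma, so 154.022 − 94.299 − 29.296 = 17 a, giving a = 1.7898 m/s².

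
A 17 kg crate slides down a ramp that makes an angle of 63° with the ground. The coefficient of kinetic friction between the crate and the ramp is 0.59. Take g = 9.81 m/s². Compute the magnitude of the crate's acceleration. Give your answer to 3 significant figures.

Resolving the weight along the incline: the component pulling the crate down the slope is mg sin 63° = 17 × 9.81 × 0.8910 = 148.592 N, and the normal force is N = mg cos 63° = 17 × 9.81 × 0.4540 = 75.714 N.
Kinetic friction acts up the slope with magnitude f = μN = 0.59 × 75.714 = 44.671 N.
Net force along the incline is 148.592 − 44.671 = 103.921 N, so a = 103.921 / 17 = 6.1130 m/s².

6.11 m/s²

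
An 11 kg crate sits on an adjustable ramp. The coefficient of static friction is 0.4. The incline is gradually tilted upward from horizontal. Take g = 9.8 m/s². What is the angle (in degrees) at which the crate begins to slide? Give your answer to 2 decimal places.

At the threshold of sliding, static friction is at its maximum μ_s N and exactly balances the weight component along the incline: mg sin θ = μ_s mg cos θ.
Hence tan θ = μ_s = 0.4, so θ = arctan(0.4) = 21.8014°.

21.80°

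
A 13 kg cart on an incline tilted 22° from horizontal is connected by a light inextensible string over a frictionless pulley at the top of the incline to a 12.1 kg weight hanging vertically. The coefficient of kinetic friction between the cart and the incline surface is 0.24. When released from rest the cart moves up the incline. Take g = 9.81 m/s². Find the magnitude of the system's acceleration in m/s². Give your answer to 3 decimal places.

1.695 m/s²

For the cart on the incline: the weight component along the slope is m₁g sin 22° = 13 × 9.81 × 0.3746 = 47.773 N and the normal force is N = m₁g cos 22° = 118.244 N.
Kinetic friction opposes the cart's motion up the incline: f = μN = 0.24 × 118.244 = 28.379 N acting down the slope.
Newton's second law for the cart (up-slope positive): T − 47.773 − 28.379 = 13 a. For the hanging weight (downward positive): 12.1 × 9.81 − T = 12.1 a.
Adding the two equations eliminates T: 42.549 = 25.1 a, so a = 1.6952 m/s².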